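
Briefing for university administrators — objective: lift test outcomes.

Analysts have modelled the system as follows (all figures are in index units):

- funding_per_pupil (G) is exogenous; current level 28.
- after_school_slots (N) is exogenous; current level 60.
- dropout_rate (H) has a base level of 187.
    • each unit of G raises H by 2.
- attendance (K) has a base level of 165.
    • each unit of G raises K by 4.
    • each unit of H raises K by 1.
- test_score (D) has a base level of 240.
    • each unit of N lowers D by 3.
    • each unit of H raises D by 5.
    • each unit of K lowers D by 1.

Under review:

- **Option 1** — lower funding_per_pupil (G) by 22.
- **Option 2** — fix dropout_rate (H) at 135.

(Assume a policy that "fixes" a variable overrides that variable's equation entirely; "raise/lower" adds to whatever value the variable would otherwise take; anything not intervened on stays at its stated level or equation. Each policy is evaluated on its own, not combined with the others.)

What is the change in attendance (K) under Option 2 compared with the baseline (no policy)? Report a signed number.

-108

Baseline:
  G = 28
  H = 187 + 2·28 = 243
  K = 165 + 4·28 + 243 = 520
Option 2 (H := 135):
  G = 28
  H = 135
  K = 165 + 4·28 + 135 = 412
Change in K: 412 − 520 = -108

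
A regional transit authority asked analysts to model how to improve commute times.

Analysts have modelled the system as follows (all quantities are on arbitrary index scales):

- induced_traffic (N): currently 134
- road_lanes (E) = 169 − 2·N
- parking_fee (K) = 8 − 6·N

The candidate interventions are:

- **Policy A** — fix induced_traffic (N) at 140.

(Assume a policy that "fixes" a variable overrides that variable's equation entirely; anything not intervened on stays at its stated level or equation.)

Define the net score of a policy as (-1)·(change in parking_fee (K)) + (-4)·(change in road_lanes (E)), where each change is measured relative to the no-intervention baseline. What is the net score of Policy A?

Baseline:
  N = 134
  E = 169 − 2·134 = -99
  K = 8 − 6·134 = -796
Policy A (N := 140):
  N = 140
  E = 169 − 2·140 = -111
  K = 8 − 6·140 = -832
ΔK = -832 − (-796) = -36; ΔE = -111 − (-99) = -12
Score = (-1)·(-36) + (-4)·(-12) = 84

84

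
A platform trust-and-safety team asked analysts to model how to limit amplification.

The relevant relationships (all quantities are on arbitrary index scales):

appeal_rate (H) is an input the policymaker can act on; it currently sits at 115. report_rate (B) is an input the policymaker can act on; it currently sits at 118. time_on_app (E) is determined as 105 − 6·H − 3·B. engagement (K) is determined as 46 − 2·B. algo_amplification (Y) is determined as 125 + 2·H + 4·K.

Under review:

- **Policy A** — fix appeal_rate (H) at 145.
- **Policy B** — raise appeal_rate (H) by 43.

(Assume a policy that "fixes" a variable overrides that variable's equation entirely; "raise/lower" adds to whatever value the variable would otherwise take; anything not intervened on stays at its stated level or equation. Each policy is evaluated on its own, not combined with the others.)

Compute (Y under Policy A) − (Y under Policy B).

-26

Policy A (H := 145):
  H = 145
  B = 118
  K = 46 − 2·118 = -190
  Y = 125 + 2·145 + 4·(-190) = -345
Policy B (H + 43):
  H = 115 + 43 = 158
  B = 118
  K = 46 − 2·118 = -190
  Y = 125 + 2·158 + 4·(-190) = -319
Y: -345 − (-319) = -26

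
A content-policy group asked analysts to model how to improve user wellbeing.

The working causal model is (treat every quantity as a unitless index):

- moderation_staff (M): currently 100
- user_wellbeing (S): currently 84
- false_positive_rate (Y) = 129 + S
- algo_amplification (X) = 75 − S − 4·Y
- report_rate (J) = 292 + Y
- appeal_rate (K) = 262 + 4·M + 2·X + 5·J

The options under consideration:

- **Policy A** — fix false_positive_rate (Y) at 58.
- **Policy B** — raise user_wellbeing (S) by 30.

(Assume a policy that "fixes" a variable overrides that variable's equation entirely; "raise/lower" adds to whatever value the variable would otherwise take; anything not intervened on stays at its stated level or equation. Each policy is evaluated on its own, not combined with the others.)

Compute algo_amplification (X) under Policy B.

-1011

Policy B (S + 30):
  S = 84 + 30 = 114
  Y = 129 + 114 = 243
  X = 75 − 114 − 4·243 = -1011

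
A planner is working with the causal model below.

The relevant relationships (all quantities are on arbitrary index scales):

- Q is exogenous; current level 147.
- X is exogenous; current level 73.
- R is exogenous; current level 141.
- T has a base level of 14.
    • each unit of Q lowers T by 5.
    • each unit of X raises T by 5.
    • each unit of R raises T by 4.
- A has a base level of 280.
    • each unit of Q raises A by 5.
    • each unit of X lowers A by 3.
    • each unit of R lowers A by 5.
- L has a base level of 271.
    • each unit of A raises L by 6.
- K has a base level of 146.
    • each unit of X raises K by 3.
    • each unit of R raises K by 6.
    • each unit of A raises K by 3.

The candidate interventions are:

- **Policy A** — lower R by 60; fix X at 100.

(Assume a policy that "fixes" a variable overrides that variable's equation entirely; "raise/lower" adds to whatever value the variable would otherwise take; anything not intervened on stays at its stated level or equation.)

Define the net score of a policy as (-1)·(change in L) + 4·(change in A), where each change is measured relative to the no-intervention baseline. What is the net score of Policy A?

-438

Baseline:
  Q = 147
  X = 73
  R = 141
  A = 280 + 5·147 − 3·73 − 5·141 = 91
  L = 271 + 6·91 = 817
Policy A (R − 60, X := 100):
  Q = 147
  X = 100
  R = 141 − 60 = 81
  A = 280 + 5·147 − 3·100 − 5·81 = 310
  L = 271 + 6·310 = 2131
ΔL = 2131 − 817 = 1314; ΔA = 310 − 91 = 219
Score = (-1)·1314 + 4·219 = -438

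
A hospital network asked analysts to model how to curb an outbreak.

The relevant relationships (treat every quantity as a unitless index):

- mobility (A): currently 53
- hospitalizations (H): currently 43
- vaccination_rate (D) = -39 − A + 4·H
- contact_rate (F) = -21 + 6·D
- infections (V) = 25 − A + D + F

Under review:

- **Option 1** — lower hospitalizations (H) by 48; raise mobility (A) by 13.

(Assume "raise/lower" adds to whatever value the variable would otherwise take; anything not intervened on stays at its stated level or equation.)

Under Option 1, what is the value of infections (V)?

-937

Option 1 (H − 48, A + 13):
  A = 53 + 13 = 66
  H = 43 − 48 = -5
  D = -39 − 66 + 4·(-5) = -125
  F = -21 + 6·(-125) = -771
  V = 25 − 66 + (-125) + (-771) = -937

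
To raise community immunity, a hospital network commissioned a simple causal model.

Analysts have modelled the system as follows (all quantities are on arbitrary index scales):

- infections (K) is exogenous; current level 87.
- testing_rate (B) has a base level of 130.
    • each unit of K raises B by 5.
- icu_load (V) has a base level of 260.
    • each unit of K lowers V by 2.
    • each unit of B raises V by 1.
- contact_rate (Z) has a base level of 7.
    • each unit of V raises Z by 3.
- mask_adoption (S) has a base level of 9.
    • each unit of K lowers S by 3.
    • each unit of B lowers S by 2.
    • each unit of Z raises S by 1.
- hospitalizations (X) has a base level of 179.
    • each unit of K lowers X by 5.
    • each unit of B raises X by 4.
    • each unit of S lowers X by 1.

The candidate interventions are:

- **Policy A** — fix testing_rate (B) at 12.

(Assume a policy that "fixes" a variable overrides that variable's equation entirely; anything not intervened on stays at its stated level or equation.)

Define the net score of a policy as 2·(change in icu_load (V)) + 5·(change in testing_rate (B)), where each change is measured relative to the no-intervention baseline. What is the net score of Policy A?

-3871

Baseline:
  K = 87
  B = 130 + 5·87 = 565
  V = 260 − 2·87 + 565 = 651
Policy A (B := 12):
  K = 87
  B = 12
  V = 260 − 2·87 + 12 = 98
ΔV = 98 − 651 = -553; ΔB = 12 − 565 = -553
Score = 2·(-553) + 5·(-553) = -3871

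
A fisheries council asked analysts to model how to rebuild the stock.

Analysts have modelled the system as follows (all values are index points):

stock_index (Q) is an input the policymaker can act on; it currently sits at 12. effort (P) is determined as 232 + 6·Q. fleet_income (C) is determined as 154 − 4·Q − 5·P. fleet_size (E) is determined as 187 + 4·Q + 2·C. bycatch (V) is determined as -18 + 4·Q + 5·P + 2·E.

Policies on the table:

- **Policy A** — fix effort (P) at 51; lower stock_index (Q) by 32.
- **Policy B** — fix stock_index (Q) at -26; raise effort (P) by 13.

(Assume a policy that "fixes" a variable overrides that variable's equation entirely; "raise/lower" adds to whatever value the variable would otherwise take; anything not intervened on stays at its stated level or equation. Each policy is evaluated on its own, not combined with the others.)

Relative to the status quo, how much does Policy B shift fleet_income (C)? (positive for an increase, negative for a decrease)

1227

Baseline:
  Q = 12
  P = 232 + 6·12 = 304
  C = 154 − 4·12 − 5·304 = -1414
Policy B (Q := -26, P + 13):
  Q = -26
  P = 232 + 6·(-26) (+13 from intervention) = 89
  C = 154 − 4·(-26) − 5·89 = -187
Change in C: -187 − (-1414) = 1227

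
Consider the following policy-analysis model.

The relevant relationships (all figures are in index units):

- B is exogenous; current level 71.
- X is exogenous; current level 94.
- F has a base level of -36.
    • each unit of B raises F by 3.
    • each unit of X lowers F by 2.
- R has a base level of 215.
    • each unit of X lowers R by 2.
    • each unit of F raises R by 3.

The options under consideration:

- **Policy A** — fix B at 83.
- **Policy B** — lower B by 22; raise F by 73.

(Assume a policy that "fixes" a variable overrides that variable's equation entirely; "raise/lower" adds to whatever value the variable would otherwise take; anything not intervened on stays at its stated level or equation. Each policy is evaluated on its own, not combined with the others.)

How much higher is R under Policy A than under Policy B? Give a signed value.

Policy A (B := 83):
  B = 83
  X = 94
  F = -36 + 3·83 − 2·94 = 25
  R = 215 − 2·94 + 3·25 = 102
Policy B (B − 22, F + 73):
  B = 71 − 22 = 49
  X = 94
  F = -36 + 3·49 − 2·94 (+73 from intervention) = -4
  R = 215 − 2·94 + 3·(-4) = 15
R: 102 − 15 = 87

87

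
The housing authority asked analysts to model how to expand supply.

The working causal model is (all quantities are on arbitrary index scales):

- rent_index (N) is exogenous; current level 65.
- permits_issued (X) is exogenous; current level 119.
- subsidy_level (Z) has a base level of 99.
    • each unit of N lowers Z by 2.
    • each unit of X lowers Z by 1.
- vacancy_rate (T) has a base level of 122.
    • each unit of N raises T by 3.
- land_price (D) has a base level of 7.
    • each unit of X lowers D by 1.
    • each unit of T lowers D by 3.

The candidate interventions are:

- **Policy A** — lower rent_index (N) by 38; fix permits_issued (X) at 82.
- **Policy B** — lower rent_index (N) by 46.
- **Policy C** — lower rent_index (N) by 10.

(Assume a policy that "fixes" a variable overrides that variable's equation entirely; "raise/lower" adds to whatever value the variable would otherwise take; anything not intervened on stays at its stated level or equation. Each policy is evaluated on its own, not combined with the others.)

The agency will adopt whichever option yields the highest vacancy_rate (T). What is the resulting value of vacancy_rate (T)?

Policy A (N − 38, X := 82):
  N = 65 − 38 = 27
  T = 122 + 3·27 = 203
Policy B (N − 46):
  N = 65 − 46 = 19
  T = 122 + 3·19 = 179
Policy C (N − 10):
  N = 65 − 10 = 55
  T = 122 + 3·55 = 287
Comparing — Policy A: T=203, Policy B: T=179, Policy C: T=287. Highest is 287 (Policy C).

287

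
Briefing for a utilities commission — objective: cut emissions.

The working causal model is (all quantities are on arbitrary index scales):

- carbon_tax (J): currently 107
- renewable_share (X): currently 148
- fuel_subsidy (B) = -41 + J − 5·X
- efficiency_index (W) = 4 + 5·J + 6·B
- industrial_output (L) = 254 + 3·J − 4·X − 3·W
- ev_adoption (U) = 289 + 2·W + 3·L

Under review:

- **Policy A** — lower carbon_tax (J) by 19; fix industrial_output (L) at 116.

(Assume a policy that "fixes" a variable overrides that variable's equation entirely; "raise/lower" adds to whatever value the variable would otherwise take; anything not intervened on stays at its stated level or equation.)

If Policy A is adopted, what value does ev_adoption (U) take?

-6791

Policy A (J − 19, L := 116):
  J = 107 − 19 = 88
  X = 148
  B = -41 + 88 − 5·148 = -693
  W = 4 + 5·88 + 6·(-693) = -3714
  L = 116
  U = 289 + 2·(-3714) + 3·116 = -6791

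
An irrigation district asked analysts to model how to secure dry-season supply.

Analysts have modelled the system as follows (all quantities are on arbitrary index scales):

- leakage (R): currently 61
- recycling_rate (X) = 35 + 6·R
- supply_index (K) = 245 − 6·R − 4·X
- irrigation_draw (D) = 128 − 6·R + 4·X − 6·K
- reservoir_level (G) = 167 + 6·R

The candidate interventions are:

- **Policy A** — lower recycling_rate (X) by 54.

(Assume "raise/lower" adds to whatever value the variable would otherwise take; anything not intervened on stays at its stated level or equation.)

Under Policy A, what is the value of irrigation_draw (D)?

10204

Policy A (X − 54):
  R = 61
  X = 35 + 6·61 (−54 from intervention) = 347
  K = 245 − 6·61 − 4·347 = -1509
  D = 128 − 6·61 + 4·347 − 6·(-1509) = 10204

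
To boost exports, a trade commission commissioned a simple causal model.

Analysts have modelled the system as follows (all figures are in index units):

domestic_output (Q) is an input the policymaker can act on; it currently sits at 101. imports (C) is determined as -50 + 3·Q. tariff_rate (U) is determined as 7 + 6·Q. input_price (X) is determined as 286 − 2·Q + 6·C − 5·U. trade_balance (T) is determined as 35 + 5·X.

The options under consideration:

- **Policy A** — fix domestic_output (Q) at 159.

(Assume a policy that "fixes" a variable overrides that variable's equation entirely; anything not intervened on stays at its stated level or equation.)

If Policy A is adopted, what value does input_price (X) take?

Policy A (Q := 159):
  Q = 159
  C = -50 + 3·159 = 427
  U = 7 + 6·159 = 961
  X = 286 − 2·159 + 6·427 − 5·961 = -2275

-2275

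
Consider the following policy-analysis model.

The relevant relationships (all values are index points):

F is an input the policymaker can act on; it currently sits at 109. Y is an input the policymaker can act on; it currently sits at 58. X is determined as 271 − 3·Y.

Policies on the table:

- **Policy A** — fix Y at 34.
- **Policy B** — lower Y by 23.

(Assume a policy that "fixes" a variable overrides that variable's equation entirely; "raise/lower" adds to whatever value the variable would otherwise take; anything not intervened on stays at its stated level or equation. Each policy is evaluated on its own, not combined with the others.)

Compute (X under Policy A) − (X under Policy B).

3

Policy A (Y := 34):
  Y = 34
  X = 271 − 3·34 = 169
Policy B (Y − 23):
  Y = 58 − 23 = 35
  X = 271 − 3·35 = 166
X: 169 − 166 = 3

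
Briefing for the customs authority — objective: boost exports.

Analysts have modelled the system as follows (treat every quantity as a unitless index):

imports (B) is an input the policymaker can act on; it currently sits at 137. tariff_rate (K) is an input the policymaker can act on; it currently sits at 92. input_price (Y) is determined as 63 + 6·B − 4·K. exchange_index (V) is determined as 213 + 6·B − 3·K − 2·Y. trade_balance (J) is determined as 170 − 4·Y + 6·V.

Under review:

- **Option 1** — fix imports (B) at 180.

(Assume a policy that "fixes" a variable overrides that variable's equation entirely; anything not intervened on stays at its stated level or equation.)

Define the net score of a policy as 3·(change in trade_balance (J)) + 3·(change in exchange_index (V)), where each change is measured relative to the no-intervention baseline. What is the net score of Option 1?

-8514

Baseline:
  B = 137
  K = 92
  Y = 63 + 6·137 − 4·92 = 517
  V = 213 + 6·137 − 3·92 − 2·517 = -275
  J = 170 − 4·517 + 6·(-275) = -3548
Option 1 (B := 180):
  B = 180
  K = 92
  Y = 63 + 6·180 − 4·92 = 775
  V = 213 + 6·180 − 3·92 − 2·775 = -533
  J = 170 − 4·775 + 6·(-533) = -6128
ΔJ = -6128 − (-3548) = -2580; ΔV = -533 − (-275) = -258
Score = 3·(-2580) + 3·(-258) = -8514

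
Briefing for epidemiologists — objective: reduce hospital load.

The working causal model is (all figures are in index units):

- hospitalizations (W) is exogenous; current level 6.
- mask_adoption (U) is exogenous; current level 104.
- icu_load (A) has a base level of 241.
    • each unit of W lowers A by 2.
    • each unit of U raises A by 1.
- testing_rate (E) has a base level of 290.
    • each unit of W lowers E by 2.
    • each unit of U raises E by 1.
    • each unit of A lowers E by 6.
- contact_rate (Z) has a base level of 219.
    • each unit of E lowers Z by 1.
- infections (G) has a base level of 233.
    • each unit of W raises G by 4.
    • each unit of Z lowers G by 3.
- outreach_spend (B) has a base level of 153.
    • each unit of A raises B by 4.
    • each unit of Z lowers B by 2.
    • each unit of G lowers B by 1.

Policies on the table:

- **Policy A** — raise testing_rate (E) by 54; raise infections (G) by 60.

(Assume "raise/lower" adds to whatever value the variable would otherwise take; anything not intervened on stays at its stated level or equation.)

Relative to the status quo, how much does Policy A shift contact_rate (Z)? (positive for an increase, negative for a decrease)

-54

Baseline:
  W = 6
  U = 104
  A = 241 − 2·6 + 104 = 333
  E = 290 − 2·6 + 104 − 6·333 = -1616
  Z = 219 − (-1616) = 1835
Policy A (E + 54, G + 60):
  W = 6
  U = 104
  A = 241 − 2·6 + 104 = 333
  E = 290 − 2·6 + 104 − 6·333 (+54 from intervention) = -1562
  Z = 219 − (-1562) = 1781
Change in Z: 1781 − 1835 = -54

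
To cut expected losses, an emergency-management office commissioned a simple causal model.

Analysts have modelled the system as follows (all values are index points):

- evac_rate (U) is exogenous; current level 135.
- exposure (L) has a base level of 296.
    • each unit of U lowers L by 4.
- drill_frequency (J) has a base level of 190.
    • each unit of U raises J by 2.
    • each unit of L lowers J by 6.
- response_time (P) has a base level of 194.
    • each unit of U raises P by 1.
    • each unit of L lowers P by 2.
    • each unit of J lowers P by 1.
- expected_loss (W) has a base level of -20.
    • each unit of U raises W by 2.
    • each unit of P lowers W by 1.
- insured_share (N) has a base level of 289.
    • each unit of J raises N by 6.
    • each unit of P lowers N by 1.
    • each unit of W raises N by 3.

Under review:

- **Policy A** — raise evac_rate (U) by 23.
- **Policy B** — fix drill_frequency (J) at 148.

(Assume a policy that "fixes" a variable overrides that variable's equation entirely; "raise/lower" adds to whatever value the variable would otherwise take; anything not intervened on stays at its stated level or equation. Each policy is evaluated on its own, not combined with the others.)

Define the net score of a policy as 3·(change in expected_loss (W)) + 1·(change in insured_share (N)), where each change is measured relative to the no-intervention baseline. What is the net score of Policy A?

Baseline:
  U = 135
  L = 296 − 4·135 = -244
  J = 190 + 2·135 − 6·(-244) = 1924
  P = 194 + 135 − 2·(-244) − 1924 = -1107
  W = -20 + 2·135 − (-1107) = 1357
  N = 289 + 6·1924 − (-1107) + 3·1357 = 17011
Policy A (U + 23):
  U = 135 + 23 = 158
  L = 296 − 4·158 = -336
  J = 190 + 2·158 − 6·(-336) = 2522
  P = 194 + 158 − 2·(-336) − 2522 = -1498
  W = -20 + 2·158 − (-1498) = 1794
  N = 289 + 6·2522 − (-1498) + 3·1794 = 22301
ΔW = 1794 − 1357 = 437; ΔN = 22301 − 17011 = 5290
Score = 3·437 + 1·5290 = 6601

6601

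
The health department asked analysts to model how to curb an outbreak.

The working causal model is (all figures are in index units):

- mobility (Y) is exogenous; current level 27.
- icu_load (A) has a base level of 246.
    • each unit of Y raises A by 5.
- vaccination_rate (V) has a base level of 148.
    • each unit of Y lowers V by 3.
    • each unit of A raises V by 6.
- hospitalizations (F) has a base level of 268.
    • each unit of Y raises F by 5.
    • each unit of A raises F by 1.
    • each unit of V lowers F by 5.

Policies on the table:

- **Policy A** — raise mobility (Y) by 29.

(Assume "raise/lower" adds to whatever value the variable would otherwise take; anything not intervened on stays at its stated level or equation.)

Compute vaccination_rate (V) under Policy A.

Policy A (Y + 29):
  Y = 27 + 29 = 56
  A = 246 + 5·56 = 526
  V = 148 − 3·56 + 6·526 = 3136

3136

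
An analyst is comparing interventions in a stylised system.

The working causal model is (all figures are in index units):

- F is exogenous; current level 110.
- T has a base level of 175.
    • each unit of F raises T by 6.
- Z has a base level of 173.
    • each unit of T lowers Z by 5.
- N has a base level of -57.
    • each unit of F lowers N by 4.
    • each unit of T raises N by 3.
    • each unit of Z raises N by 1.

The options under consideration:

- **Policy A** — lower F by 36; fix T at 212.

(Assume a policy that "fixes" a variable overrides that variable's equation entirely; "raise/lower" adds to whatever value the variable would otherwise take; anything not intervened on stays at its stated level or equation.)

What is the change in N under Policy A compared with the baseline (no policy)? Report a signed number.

1390

Baseline:
  F = 110
  T = 175 + 6·110 = 835
  Z = 173 − 5·835 = -4002
  N = -57 − 4·110 + 3·835 + (-4002) = -1994
Policy A (F − 36, T := 212):
  F = 110 − 36 = 74
  T = 212
  Z = 173 − 5·212 = -887
  N = -57 − 4·74 + 3·212 + (-887) = -604
Change in N: -604 − (-1994) = 1390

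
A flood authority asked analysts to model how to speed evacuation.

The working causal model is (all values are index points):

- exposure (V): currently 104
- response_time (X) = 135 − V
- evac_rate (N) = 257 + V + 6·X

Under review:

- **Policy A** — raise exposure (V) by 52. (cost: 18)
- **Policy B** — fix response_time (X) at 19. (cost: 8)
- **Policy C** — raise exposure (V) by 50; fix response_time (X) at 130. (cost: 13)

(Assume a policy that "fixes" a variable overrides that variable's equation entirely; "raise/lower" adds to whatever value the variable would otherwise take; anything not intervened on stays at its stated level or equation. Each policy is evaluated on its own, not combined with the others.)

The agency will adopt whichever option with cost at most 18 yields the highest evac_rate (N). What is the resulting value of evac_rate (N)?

Policy A (V + 52):
  V = 104 + 52 = 156
  X = 135 − 156 = -21
  N = 257 + 156 + 6·(-21) = 287
Policy B (X := 19):
  V = 104
  X = 19
  N = 257 + 104 + 6·19 = 475
Policy C (V + 50, X := 130):
  V = 104 + 50 = 154
  X = 130
  N = 257 + 154 + 6·130 = 1191
Comparing — Policy A: N=287, Policy B: N=475, Policy C: N=1191. Highest is 1191 (Policy C).

1191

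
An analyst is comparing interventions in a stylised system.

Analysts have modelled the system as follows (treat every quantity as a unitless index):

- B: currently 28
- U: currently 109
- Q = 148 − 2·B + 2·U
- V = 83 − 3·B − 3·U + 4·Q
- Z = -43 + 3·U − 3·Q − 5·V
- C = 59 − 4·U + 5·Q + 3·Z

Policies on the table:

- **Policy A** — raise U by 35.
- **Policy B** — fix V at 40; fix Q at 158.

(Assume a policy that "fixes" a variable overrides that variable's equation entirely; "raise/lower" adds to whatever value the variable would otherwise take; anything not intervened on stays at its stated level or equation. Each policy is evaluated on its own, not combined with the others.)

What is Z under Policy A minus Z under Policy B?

-5796

Policy A (U + 35):
  B = 28
  U = 109 + 35 = 144
  Q = 148 − 2·28 + 2·144 = 380
  V = 83 − 3·28 − 3·144 + 4·380 = 1087
  Z = -43 + 3·144 − 3·380 − 5·1087 = -6186
Policy B (V := 40, Q := 158):
  B = 28
  U = 109
  Q = 158
  V = 40
  Z = -43 + 3·109 − 3·158 − 5·40 = -390
Z: -6186 − (-390) = -5796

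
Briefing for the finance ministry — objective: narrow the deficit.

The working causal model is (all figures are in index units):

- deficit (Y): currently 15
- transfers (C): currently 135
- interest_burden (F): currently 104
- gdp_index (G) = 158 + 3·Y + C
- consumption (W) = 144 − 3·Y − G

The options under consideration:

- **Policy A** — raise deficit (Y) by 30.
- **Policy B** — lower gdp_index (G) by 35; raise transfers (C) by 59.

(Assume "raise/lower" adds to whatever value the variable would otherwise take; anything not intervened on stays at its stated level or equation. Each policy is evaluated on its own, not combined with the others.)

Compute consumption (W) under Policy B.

Policy B (G − 35, C + 59):
  Y = 15
  C = 135 + 59 = 194
  G = 158 + 3·15 + 194 (−35 from intervention) = 362
  W = 144 − 3·15 − 362 = -263

-263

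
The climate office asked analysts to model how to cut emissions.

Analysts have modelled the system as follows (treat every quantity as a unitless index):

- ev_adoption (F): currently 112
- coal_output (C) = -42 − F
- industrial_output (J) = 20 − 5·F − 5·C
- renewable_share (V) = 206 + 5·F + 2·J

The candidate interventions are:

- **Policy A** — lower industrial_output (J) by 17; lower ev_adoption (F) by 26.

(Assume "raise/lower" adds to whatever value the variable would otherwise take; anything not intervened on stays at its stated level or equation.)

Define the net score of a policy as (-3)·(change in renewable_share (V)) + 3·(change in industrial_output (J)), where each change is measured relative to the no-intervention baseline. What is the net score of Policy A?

Baseline:
  F = 112
  C = -42 − 112 = -154
  J = 20 − 5·112 − 5·(-154) = 230
  V = 206 + 5·112 + 2·230 = 1226
Policy A (J − 17, F − 26):
  F = 112 − 26 = 86
  C = -42 − 86 = -128
  J = 20 − 5·86 − 5·(-128) (−17 from intervention) = 213
  V = 206 + 5·86 + 2·213 = 1062
ΔV = 1062 − 1226 = -164; ΔJ = 213 − 230 = -17
Score = (-3)·(-164) + 3·(-17) = 441

441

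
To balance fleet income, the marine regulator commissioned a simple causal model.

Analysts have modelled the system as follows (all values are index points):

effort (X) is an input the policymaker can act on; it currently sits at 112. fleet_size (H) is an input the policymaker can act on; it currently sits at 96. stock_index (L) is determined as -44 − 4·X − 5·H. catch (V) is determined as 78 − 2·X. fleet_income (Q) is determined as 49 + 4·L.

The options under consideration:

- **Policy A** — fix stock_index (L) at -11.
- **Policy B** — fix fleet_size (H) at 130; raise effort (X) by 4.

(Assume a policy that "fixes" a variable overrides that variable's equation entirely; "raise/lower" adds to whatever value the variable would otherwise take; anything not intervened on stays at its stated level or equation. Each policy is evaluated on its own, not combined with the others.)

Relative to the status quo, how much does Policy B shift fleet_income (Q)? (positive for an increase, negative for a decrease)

-744

Baseline:
  X = 112
  H = 96
  L = -44 − 4·112 − 5·96 = -972
  Q = 49 + 4·(-972) = -3839
Policy B (H := 130, X + 4):
  X = 112 + 4 = 116
  H = 130
  L = -44 − 4·116 − 5·130 = -1158
  Q = 49 + 4·(-1158) = -4583
Change in Q: -4583 − (-3839) = -744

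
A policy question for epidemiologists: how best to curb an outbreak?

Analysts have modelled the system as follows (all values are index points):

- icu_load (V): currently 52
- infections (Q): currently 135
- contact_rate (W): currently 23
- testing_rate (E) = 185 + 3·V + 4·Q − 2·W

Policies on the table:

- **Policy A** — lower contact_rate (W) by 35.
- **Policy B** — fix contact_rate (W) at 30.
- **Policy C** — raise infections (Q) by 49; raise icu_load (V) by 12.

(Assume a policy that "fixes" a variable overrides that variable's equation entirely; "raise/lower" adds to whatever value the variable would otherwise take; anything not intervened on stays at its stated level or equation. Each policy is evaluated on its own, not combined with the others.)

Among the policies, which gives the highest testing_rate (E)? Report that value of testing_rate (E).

1067

Policy A (W − 35):
  V = 52
  Q = 135
  W = 23 − 35 = -12
  E = 185 + 3·52 + 4·135 − 2·(-12) = 905
Policy B (W := 30):
  V = 52
  Q = 135
  W = 30
  E = 185 + 3·52 + 4·135 − 2·30 = 821
Policy C (Q + 49, V + 12):
  V = 52 + 12 = 64
  Q = 135 + 49 = 184
  W = 23
  E = 185 + 3·64 + 4·184 − 2·23 = 1067
Comparing — Policy A: E=905, Policy B: E=821, Policy C: E=1067. Highest is 1067 (Policy C).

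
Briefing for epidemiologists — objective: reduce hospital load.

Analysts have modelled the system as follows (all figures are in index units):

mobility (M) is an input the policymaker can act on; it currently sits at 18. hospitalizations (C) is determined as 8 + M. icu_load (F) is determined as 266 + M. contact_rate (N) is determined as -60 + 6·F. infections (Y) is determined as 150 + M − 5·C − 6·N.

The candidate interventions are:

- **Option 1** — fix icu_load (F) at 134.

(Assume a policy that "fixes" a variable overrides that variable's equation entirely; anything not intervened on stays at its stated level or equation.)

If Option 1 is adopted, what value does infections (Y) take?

-4426

Option 1 (F := 134):
  M = 18
  C = 8 + 18 = 26
  F = 134
  N = -60 + 6·134 = 744
  Y = 150 + 18 − 5·26 − 6·744 = -4426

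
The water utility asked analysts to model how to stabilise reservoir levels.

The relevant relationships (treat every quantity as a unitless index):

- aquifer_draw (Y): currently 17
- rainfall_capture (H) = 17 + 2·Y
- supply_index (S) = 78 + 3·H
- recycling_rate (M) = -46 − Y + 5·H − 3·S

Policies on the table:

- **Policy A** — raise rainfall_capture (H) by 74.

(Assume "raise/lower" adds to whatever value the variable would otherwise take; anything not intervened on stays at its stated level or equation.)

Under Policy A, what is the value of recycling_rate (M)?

Policy A (H + 74):
  Y = 17
  H = 17 + 2·17 (+74 from intervention) = 125
  S = 78 + 3·125 = 453
  M = -46 − 17 + 5·125 − 3·453 = -797

-797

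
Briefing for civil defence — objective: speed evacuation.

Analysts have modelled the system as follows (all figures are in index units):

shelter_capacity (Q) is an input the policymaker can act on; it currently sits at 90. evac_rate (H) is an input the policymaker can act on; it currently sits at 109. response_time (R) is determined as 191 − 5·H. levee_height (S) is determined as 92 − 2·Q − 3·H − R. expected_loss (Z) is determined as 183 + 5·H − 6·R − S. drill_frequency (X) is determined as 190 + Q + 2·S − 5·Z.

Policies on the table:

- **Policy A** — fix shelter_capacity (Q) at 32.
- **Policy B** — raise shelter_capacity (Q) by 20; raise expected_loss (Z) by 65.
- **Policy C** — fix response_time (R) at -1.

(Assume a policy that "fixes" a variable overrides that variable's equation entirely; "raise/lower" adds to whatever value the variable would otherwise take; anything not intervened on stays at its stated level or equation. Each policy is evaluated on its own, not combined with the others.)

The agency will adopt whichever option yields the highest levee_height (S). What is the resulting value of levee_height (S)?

55

Policy A (Q := 32):
  Q = 32
  H = 109
  R = 191 − 5·109 = -354
  S = 92 − 2·32 − 3·109 − (-354) = 55
Policy B (Q + 20, Z + 65):
  Q = 90 + 20 = 110
  H = 109
  R = 191 − 5·109 = -354
  S = 92 − 2·110 − 3·109 − (-354) = -101
Policy C (R := -1):
  Q = 90
  H = 109
  R = -1
  S = 92 − 2·90 − 3·109 − (-1) = -414
Comparing — Policy A: S=55, Policy B: S=-101, Policy C: S=-414. Highest is 55 (Policy A).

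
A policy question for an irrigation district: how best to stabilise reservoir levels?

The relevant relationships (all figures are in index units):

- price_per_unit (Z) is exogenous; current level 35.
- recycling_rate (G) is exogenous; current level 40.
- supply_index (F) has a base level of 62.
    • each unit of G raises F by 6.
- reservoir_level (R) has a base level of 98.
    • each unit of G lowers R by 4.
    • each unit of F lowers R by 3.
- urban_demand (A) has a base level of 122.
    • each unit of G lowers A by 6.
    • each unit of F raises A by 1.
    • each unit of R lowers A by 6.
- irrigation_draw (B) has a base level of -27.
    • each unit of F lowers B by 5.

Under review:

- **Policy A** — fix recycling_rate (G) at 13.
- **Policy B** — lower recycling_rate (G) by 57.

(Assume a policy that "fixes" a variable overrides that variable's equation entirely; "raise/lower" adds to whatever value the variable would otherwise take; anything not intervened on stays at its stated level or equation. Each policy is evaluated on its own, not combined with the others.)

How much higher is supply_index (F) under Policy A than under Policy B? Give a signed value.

Policy A (G := 13):
  G = 13
  F = 62 + 6·13 = 140
Policy B (G − 57):
  G = 40 − 57 = -17
  F = 62 + 6·(-17) = -40
F: 140 − (-40) = 180

180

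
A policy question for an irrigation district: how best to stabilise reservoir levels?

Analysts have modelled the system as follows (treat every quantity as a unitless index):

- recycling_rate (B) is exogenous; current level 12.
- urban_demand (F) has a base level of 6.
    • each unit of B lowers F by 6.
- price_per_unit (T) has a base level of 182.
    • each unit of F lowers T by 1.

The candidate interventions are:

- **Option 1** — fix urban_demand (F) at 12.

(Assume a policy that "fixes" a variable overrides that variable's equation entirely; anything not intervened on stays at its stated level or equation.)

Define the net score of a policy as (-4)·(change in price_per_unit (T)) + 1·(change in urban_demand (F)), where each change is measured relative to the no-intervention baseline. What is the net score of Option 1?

390

Baseline:
  B = 12
  F = 6 − 6·12 = -66
  T = 182 − (-66) = 248
Option 1 (F := 12):
  B = 12
  F = 12
  T = 182 − 12 = 170
ΔT = 170 − 248 = -78; ΔF = 12 − (-66) = 78
Score = (-4)·(-78) + 1·78 = 390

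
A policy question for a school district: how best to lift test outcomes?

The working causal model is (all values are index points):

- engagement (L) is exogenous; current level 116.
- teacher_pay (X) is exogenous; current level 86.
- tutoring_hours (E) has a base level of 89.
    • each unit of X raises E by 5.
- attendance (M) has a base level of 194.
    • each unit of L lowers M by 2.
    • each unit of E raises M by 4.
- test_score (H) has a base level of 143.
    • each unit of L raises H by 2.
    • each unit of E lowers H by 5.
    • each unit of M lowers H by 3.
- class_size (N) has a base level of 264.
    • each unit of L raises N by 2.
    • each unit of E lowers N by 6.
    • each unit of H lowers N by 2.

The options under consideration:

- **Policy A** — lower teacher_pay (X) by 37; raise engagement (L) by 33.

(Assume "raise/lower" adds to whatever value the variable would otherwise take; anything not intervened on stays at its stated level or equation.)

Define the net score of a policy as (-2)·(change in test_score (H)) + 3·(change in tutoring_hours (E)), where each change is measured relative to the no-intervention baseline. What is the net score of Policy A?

Baseline:
  L = 116
  X = 86
  E = 89 + 5·86 = 519
  M = 194 − 2·116 + 4·519 = 2038
  H = 143 + 2·116 − 5·519 − 3·2038 = -8334
Policy A (X − 37, L + 33):
  L = 116 + 33 = 149
  X = 86 − 37 = 49
  E = 89 + 5·49 = 334
  M = 194 − 2·149 + 4·334 = 1232
  H = 143 + 2·149 − 5·334 − 3·1232 = -4925
ΔH = -4925 − (-8334) = 3409; ΔE = 334 − 519 = -185
Score = (-2)·3409 + 3·(-185) = -7373

-7373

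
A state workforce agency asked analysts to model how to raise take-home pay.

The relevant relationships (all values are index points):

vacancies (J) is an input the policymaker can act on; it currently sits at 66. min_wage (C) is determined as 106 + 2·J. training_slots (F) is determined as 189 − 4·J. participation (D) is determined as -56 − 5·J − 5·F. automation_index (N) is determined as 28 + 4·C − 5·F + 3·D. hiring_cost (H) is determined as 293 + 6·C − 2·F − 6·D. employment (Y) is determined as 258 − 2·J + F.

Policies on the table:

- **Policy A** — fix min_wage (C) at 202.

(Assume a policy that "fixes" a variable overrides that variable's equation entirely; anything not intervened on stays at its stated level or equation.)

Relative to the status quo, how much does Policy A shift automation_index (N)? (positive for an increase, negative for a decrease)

Baseline:
  J = 66
  C = 106 + 2·66 = 238
  F = 189 − 4·66 = -75
  D = -56 − 5·66 − 5·(-75) = -11
  N = 28 + 4·238 − 5·(-75) + 3·(-11) = 1322
Policy A (C := 202):
  J = 66
  C = 202
  F = 189 − 4·66 = -75
  D = -56 − 5·66 − 5·(-75) = -11
  N = 28 + 4·202 − 5·(-75) + 3·(-11) = 1178
Change in N: 1178 − 1322 = -144

-144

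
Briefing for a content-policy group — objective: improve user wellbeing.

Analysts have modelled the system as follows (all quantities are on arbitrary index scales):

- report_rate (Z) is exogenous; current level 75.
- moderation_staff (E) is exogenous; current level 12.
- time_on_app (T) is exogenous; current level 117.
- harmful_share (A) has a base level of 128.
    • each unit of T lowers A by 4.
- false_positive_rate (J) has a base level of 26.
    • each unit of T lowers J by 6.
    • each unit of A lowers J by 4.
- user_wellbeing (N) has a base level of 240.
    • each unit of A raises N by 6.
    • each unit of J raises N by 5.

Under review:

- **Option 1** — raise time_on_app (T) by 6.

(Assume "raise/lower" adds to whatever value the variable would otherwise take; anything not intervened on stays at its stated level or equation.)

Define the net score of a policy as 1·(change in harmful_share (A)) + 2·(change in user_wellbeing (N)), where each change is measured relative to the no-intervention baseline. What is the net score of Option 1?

288

Baseline:
  T = 117
  A = 128 − 4·117 = -340
  J = 26 − 6·117 − 4·(-340) = 684
  N = 240 + 6·(-340) + 5·684 = 1620
Option 1 (T + 6):
  T = 117 + 6 = 123
  A = 128 − 4·123 = -364
  J = 26 − 6·123 − 4·(-364) = 744
  N = 240 + 6·(-364) + 5·744 = 1776
ΔA = -364 − (-340) = -24; ΔN = 1776 − 1620 = 156
Score = 1·(-24) + 2·156 = 288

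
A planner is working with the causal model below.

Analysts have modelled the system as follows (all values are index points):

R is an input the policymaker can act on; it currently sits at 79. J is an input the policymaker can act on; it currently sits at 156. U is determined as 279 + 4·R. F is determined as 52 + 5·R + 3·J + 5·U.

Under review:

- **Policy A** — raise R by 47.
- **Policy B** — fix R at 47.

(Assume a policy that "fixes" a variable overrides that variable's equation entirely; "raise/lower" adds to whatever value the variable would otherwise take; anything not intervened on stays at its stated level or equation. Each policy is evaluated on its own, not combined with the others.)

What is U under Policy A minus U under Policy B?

316

Policy A (R + 47):
  R = 79 + 47 = 126
  U = 279 + 4·126 = 783
Policy B (R := 47):
  R = 47
  U = 279 + 4·47 = 467
U: 783 − 467 = 316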